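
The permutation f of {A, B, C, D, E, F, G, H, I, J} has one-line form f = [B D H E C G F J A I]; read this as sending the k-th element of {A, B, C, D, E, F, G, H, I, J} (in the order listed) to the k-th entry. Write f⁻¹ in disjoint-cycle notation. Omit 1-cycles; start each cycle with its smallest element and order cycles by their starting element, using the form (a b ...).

First write f in disjoint cycles: (A B D E C H J I)(F G).
Reversing each cycle (and rotating so the smallest element leads) gives f⁻¹ = (A I J H C E D B)(F G).

(A I J H C E D B)(F G)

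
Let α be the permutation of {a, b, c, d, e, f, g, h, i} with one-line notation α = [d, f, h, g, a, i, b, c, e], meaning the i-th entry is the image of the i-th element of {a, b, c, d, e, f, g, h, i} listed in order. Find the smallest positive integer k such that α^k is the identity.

14

Writing α as disjoint cycles, the cycle lengths are 7, 2.
The order is lcm(7, 2) = 14.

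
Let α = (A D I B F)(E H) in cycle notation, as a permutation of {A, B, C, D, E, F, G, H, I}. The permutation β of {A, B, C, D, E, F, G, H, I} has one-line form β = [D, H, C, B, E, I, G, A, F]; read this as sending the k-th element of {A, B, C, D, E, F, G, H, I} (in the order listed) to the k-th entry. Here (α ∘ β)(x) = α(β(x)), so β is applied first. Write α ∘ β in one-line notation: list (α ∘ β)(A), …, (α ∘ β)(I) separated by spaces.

(α ∘ β)(x) = α(β(x)). Computing each image: α(β(A)) = α(D) = I, α(β(B)) = α(H) = E, α(β(C)) = α(C) = C, α(β(D)) = α(B) = F, α(β(E)) = α(E) = H, α(β(F)) = α(I) = B, α(β(G)) = α(G) = G, α(β(H)) = α(A) = D, α(β(I)) = α(F) = A.
Hence α ∘ β = [I E C F H B G D A].

I E C F H B G D A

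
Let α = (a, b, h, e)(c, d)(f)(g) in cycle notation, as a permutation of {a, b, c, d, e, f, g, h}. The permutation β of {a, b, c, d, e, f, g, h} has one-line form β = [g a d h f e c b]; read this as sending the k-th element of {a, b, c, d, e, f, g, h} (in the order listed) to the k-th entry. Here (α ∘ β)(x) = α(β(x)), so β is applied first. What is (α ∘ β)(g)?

d

β(g) = c, then α(c) = d; composing gives (α ∘ β)(g) = d.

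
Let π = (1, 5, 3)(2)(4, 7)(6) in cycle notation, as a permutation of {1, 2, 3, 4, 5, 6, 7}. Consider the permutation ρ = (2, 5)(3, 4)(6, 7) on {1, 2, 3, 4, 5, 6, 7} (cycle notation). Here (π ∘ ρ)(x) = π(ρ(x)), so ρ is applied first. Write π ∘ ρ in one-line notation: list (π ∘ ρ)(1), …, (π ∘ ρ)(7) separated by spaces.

(π ∘ ρ)(x) = π(ρ(x)). Computing each image: π(ρ(1)) = π(1) = 5, π(ρ(2)) = π(5) = 3, π(ρ(3)) = π(4) = 7, π(ρ(4)) = π(3) = 1, π(ρ(5)) = π(2) = 2, π(ρ(6)) = π(7) = 4, π(ρ(7)) = π(6) = 6.
Hence π ∘ ρ = [5 3 7 1 2 4 6].

5 3 7 1 2 4 6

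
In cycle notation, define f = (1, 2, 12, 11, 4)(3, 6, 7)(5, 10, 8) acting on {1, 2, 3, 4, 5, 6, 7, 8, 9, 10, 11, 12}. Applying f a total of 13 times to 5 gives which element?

5 lies in the 3-cycle (5, 10, 8).
Since the cycle has length 3, f^13 acts on it the same as f^1 (13 mod 3 = 1).
Advancing 1 step from 5: 5 → 10.

10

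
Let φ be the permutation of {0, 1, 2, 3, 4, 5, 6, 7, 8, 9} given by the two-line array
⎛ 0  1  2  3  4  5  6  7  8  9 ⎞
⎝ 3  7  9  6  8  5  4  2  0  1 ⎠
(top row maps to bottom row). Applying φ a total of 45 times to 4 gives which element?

4

Tracing 4 → 8 → … returns to 4 after 5 steps, so 4 lies in a 5-cycle (0, 3, 6, 4, 8).
Since the cycle has length 5, φ^45 acts on it the same as φ^0 (45 mod 5 = 0).
So φ^45(4) = 4.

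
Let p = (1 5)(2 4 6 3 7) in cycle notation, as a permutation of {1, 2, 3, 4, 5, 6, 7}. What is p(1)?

Within (1 5), 1 ↦ 5.

5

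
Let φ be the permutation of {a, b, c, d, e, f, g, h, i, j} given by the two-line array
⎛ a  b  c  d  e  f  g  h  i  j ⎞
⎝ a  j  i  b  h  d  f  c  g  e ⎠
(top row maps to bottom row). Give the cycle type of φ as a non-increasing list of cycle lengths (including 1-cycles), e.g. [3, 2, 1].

The disjoint cycles are (a)(b j e h c i g f d), with lengths 9, 1 in non-increasing order.

[9, 1]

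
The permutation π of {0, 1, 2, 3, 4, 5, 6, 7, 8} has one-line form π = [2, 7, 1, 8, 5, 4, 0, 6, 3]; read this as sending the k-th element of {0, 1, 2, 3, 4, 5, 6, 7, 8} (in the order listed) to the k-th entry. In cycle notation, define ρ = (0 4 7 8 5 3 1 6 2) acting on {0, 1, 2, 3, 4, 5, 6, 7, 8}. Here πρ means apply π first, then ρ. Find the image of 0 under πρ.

0

(πρ)(0) = ρ(π(0)). π(0) = 2, then ρ(2) = 0. So (πρ)(0) = 0.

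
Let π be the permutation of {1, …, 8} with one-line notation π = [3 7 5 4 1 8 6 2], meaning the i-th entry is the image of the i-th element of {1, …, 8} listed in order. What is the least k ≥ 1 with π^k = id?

Decomposing into disjoint cycles gives cycle lengths 4, 3, 1.
Since disjoint cycles commute, ord(π) = lcm(4, 3) = 12.

12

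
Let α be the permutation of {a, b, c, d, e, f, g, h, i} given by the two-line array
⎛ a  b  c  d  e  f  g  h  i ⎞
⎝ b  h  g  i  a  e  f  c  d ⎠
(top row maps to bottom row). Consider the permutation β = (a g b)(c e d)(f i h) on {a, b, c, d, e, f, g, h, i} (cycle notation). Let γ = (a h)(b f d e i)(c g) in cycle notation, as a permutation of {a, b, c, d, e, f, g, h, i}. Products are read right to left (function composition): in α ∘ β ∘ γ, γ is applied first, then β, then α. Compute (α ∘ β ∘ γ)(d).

i

(α ∘ β ∘ γ)(d) = α(β(γ(d))). γ(d) = e, then β(e) = d, then α(d) = i, so the result is i.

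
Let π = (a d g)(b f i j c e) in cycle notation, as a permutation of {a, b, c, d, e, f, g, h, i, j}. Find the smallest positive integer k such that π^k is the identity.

6

The cycle type of π is (6, 3, 1).
Since disjoint cycles commute, ord(π) = lcm(6, 3) = 6.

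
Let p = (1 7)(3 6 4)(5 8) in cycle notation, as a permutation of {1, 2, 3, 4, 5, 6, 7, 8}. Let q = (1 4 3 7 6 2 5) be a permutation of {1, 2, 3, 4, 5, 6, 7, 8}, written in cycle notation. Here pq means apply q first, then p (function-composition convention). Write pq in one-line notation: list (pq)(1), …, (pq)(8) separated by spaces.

3 8 1 6 7 2 4 5

(pq)(x) = p(q(x)). Computing each image: p(q(1)) = p(4) = 3, p(q(2)) = p(5) = 8, p(q(3)) = p(7) = 1, p(q(4)) = p(3) = 6, p(q(5)) = p(1) = 7, p(q(6)) = p(2) = 2, p(q(7)) = p(6) = 4, p(q(8)) = p(8) = 5.
Hence pq = [3 8 1 6 7 2 4 5].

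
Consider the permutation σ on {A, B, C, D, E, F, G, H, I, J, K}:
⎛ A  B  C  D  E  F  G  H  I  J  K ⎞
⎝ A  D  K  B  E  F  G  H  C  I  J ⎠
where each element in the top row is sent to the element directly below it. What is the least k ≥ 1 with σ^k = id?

4

The disjoint-cycle form of σ has cycle lengths 4, 2, 1, 1, 1, 1, 1.
Since disjoint cycles commute, ord(σ) = lcm(4, 2) = 4.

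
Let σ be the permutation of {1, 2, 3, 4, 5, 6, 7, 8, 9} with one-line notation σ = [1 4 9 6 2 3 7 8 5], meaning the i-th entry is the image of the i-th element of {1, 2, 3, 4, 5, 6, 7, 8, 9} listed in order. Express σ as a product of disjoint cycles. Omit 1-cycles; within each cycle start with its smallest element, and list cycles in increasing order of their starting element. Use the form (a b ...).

(2 4 6 3 9 5)

Start at 2 and follow images: 2 → 4 → 6 → 3 → 9 → 5 → 2, giving the cycle (2 4 6 3 9 5).
Continuing from each remaining unvisited element yields (2 4 6 3 9 5).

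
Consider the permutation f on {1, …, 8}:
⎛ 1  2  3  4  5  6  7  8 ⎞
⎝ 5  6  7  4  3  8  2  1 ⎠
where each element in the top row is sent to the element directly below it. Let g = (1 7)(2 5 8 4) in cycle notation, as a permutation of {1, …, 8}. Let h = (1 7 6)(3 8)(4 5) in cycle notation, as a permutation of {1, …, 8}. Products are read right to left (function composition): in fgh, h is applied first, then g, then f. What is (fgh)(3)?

Chase 3: h(3) = 8; g(8) = 4; f(4) = 4. Hence (fgh)(3) = 4.

4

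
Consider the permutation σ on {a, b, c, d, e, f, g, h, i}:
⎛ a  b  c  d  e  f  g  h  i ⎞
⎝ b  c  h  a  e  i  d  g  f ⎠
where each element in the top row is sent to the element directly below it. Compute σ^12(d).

d

Tracing d → a → … returns to d after 6 steps, so d lies in a 6-cycle (a b c h g d).
Powers repeat with period 6 on this cycle, and 12 mod 6 = 0, so σ^12(d) = σ^0(d).
So σ^12(d) = d.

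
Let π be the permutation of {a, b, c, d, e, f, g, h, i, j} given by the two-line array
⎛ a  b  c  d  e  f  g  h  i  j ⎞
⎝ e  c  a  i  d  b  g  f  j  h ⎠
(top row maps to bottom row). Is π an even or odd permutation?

In disjoint-cycle form the cycle lengths are 9, 1.
A cycle is odd iff its length is even; π has 0 even-length cycles, so sgn(π) = (−1)^0 and π is even.

even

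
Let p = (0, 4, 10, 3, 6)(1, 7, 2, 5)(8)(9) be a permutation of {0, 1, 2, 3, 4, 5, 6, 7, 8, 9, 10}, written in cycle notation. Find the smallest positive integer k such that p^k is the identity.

20

The disjoint cycles have lengths 5, 4, 1, 1.
The order is lcm(5, 4) = 20.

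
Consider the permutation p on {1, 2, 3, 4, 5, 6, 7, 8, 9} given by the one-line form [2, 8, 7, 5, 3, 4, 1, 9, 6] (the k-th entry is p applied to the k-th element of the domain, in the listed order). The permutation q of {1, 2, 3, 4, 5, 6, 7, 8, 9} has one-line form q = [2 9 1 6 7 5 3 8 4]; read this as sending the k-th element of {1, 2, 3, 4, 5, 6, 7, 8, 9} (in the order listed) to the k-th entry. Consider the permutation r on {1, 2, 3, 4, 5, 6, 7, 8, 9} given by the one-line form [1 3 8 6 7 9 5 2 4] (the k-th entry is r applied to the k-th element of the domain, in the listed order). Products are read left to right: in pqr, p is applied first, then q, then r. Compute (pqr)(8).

(pqr)(8) = r(q(p(8))). p(8) = 9, then q(9) = 4, then r(4) = 6, so the result is 6.

6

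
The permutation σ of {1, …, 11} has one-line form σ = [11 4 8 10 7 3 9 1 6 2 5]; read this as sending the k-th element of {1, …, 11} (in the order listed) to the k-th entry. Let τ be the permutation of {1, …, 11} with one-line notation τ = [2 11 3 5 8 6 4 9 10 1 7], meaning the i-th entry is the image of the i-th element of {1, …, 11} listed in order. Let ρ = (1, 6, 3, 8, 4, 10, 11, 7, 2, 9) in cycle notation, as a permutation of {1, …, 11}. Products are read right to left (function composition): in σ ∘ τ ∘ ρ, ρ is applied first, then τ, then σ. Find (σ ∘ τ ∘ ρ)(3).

6

Chase 3: ρ(3) = 8; τ(8) = 9; σ(9) = 6. Hence (σ ∘ τ ∘ ρ)(3) = 6.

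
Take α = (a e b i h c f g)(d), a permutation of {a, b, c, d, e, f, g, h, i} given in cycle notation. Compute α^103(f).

f lies in the 8-cycle (a e b i h c f g).
Powers repeat with period 8 on this cycle, and 103 mod 8 = 7, so α^103(f) = α^7(f).
Advancing 7 steps from f: f → g → a → e → b → i → h → c.

c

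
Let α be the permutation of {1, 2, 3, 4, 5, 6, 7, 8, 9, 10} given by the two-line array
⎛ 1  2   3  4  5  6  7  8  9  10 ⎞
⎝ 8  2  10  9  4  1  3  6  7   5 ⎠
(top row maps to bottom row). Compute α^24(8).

8

Tracing 8 → 6 → … returns to 8 after 3 steps, so 8 lies in a 3-cycle (1, 8, 6).
Since the cycle has length 3, α^24 acts on it the same as α^0 (24 mod 3 = 0).
So α^24(8) = 8.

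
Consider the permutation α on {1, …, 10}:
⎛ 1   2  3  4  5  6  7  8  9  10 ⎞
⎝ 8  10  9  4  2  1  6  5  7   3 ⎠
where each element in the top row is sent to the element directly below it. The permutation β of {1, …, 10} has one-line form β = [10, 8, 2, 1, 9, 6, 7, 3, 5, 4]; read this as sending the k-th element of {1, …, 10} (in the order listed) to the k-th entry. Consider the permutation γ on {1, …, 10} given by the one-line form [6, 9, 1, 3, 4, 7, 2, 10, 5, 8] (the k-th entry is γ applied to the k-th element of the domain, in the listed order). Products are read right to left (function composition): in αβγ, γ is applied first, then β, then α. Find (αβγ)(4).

10

(αβγ)(4) = α(β(γ(4))). γ(4) = 3, then β(3) = 2, then α(2) = 10, so the result is 10.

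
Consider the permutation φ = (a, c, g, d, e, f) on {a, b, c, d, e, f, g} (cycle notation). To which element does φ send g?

g appears in (a, c, g, d, e, f); the next entry (wrapping around) is d.

d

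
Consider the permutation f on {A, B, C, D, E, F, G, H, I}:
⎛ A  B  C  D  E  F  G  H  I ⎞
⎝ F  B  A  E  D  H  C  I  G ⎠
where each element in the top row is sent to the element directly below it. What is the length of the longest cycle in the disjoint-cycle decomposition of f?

Decomposing into disjoint cycles gives (A F H I G C)(D E); the longest has length 6.

6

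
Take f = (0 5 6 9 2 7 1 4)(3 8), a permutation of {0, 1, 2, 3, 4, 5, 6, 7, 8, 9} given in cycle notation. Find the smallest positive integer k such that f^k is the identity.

8

The cycle type of f is (8, 2).
Since disjoint cycles commute, ord(f) = lcm(8, 2) = 8.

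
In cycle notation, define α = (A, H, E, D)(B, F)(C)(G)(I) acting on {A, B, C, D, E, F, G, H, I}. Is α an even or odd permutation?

The cycle lengths are 4, 2, 1, 1, 1.
A cycle is odd iff its length is even; α has 2 even-length cycles, so sgn(α) = (−1)^2 and α is even.

even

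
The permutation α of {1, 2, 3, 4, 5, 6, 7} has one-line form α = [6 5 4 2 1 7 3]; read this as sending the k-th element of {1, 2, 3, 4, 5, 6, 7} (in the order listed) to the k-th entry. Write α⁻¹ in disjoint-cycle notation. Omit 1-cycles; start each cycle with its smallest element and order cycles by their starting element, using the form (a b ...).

First write α in disjoint cycles: (1 6 7 3 4 2 5).
Reversing each cycle (and rotating so the smallest element leads) gives α⁻¹ = (1 5 2 4 3 7 6).

(1 5 2 4 3 7 6)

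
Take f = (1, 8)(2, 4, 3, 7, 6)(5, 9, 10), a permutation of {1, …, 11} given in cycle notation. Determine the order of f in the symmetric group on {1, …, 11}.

30

The cycle type of f is (5, 3, 2, 1).
Since disjoint cycles commute, ord(f) = lcm(5, 3, 2) = 30.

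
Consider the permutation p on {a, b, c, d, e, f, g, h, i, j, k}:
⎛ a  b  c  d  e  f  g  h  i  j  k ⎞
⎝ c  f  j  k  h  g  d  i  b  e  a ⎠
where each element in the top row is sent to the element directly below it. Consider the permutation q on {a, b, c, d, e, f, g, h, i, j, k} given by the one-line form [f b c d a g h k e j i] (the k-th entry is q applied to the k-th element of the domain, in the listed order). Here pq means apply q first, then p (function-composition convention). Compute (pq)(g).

i

q(g) = h, then p(h) = i; composing gives (pq)(g) = i.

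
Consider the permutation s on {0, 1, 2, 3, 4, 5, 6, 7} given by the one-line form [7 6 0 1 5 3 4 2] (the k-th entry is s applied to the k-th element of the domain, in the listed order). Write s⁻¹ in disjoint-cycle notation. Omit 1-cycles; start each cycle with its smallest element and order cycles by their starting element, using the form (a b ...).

The cycle decomposition of s is (0 7 2)(1 6 4 5 3).
The inverse reverses every cycle; in canonical form, s⁻¹ = (0 2 7)(1 3 5 4 6).

(0 2 7)(1 3 5 4 6)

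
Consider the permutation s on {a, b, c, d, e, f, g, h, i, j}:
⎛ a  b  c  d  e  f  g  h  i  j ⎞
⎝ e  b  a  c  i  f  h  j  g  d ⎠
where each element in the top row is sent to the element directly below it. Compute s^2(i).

h

Tracing i → g → … returns to i after 8 steps, so i lies in an 8-cycle (a e i g h j d c).
Stepping 2 places around the cycle: i → g → h.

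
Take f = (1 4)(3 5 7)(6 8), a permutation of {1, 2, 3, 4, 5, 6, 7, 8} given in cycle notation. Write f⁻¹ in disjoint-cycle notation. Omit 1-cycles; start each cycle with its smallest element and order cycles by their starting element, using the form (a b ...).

(1 4)(3 7 5)(6 8)

Inverting a permutation written in cycle notation just reverses the order within every cycle.
After reversing and putting each cycle's least element first, f⁻¹ = (1 4)(3 7 5)(6 8).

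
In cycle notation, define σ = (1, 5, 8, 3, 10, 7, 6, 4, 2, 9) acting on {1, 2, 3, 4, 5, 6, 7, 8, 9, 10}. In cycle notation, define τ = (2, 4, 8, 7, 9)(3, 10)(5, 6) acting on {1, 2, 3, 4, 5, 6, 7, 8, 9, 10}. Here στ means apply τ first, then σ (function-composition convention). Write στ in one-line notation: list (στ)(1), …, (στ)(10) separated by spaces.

5 2 7 3 4 8 1 6 9 10

For each element, apply τ then σ: 1 → 1 → 5; 2 → 4 → 2; 3 → 10 → 7; 4 → 8 → 3; 5 → 6 → 4; 6 → 5 → 8; 7 → 9 → 1; 8 → 7 → 6; 9 → 2 → 9; 10 → 3 → 10.
Collecting the images, στ = [5 2 7 3 4 8 1 6 9 10].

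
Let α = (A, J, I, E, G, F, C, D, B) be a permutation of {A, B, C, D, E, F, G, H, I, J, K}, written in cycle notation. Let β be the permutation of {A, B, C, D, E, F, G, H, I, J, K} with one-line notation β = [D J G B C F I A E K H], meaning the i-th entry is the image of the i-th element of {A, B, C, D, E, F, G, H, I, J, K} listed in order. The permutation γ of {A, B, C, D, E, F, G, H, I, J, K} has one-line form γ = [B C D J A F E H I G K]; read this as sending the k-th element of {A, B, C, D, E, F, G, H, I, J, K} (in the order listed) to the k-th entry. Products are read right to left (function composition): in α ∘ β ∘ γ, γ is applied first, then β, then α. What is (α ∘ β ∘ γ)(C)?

Apply the permutations in order: γ(C) = D, then β(D) = B, then α(B) = A. So (α ∘ β ∘ γ)(C) = A.

A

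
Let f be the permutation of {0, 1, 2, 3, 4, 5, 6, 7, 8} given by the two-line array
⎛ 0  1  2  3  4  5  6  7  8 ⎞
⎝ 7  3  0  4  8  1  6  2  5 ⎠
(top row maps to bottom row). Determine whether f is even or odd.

In disjoint-cycle form the cycle lengths are 5, 3, 1.
A cycle is odd iff its length is even; f has 0 even-length cycles, so sgn(f) = (−1)^0 and f is even.

even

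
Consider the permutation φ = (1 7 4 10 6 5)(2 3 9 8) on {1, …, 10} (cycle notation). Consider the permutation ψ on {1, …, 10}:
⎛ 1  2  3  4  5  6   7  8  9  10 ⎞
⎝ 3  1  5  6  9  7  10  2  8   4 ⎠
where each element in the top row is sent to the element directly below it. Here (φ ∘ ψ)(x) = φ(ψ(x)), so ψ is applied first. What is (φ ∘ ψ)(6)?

First apply ψ: ψ(6) = 7, then φ(7) = 4. Thus (φ ∘ ψ)(6) = 4.

4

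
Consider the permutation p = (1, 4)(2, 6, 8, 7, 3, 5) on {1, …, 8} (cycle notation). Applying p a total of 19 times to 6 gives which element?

6 lies in the 6-cycle (2, 6, 8, 7, 3, 5).
Powers repeat with period 6 on this cycle, and 19 mod 6 = 1, so p^19(6) = p^1(6).
Advancing 1 step from 6: 6 → 8.

8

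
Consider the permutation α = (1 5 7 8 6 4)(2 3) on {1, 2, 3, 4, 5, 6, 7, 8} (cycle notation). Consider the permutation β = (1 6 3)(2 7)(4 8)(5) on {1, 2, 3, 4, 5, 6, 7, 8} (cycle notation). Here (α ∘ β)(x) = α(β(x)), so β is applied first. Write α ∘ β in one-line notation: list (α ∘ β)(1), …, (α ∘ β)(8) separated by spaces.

For each element, apply β then α: 1 → 6 → 4; 2 → 7 → 8; 3 → 1 → 5; 4 → 8 → 6; 5 → 5 → 7; 6 → 3 → 2; 7 → 2 → 3; 8 → 4 → 1.
So α ∘ β in one-line form is 4 8 5 6 7 2 3 1.

4 8 5 6 7 2 3 1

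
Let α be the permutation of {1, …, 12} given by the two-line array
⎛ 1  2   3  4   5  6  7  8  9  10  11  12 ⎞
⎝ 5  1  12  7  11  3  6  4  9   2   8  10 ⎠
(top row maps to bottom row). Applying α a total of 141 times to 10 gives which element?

3

Tracing 10 → 2 → … returns to 10 after 11 steps, so 10 lies in an 11-cycle (1 5 11 8 4 7 6 3 12 10 2).
On an 11-cycle, α^11 is the identity, so α^141 = α^9 there (141 ≡ 9 mod 11).
Advancing 9 steps from 10: 10 → 2 → 1 → 5 → 11 → 8 → 4 → 7 → 6 → 3.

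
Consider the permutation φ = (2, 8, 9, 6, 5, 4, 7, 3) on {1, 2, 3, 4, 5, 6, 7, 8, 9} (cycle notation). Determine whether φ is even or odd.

The cycle lengths are 8, 1.
A cycle of length ℓ contributes ℓ−1 transpositions, so φ is a product of 7 transpositions — odd.

odd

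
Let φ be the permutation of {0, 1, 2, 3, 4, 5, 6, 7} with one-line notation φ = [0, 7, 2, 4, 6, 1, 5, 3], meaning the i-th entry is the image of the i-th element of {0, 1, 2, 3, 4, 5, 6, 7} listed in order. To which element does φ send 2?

2 is element number 3 of the domain, and entry number 3 of the one-line form is 2, so φ(2) = 2.

2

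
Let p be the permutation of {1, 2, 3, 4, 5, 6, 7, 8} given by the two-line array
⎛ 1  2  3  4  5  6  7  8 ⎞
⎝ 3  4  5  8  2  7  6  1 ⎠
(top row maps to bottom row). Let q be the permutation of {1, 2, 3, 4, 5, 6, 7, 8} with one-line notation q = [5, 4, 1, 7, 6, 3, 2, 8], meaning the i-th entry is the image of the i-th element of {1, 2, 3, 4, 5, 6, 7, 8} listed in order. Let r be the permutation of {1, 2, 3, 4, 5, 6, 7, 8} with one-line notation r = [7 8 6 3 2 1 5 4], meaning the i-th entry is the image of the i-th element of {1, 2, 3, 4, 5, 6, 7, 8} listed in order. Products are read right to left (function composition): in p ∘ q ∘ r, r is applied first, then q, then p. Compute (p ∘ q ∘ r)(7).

Apply the permutations in order: r(7) = 5, then q(5) = 6, then p(6) = 7. So (p ∘ q ∘ r)(7) = 7.

7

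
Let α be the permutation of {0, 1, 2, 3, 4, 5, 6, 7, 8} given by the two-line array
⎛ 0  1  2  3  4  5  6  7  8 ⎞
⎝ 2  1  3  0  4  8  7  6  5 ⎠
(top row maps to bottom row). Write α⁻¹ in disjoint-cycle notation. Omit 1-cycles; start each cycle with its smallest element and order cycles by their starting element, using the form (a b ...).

The cycle decomposition of α is (0 2 3)(5 8)(6 7).
Reversing each cycle (and rotating so the smallest element leads) gives α⁻¹ = (0 3 2)(5 8)(6 7).

(0 3 2)(5 8)(6 7)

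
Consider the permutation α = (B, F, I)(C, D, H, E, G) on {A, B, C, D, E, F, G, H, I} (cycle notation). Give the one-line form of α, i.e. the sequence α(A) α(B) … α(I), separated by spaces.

A F D H G I C E B

Each element maps to the next entry in its cycle (wrapping to the front): A↦A, B↦F, C↦D, D↦H, E↦G, F↦I, G↦C, H↦E, I↦B.
Listing these in domain order gives A F D H G I C E B.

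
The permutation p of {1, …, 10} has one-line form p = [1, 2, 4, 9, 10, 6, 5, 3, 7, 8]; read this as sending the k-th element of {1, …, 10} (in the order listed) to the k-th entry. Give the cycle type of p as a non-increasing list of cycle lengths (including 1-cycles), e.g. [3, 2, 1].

[7, 1, 1, 1]

The disjoint cycles are (1)(2)(3, 4, 9, 7, 5, 10, 8)(6), with lengths 7, 1, 1, 1 in non-increasing order.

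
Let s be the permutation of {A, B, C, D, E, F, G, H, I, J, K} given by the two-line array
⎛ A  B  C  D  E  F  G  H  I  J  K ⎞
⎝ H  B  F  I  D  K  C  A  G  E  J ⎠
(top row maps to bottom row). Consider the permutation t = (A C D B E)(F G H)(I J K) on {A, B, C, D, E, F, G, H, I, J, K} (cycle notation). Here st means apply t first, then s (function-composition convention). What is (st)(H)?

(st)(H) = s(t(H)). t(H) = F, then s(F) = K. So (st)(H) = K.

K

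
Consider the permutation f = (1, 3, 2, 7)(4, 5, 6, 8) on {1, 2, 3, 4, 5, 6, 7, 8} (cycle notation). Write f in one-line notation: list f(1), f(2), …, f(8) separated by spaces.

3 7 2 5 6 8 1 4

Reading each image from the cycles: 1→3, 2→7, 3→2, 4→5, 5→6, 6→8, 7→1, 8→4.
Listing these in domain order gives 3 7 2 5 6 8 1 4.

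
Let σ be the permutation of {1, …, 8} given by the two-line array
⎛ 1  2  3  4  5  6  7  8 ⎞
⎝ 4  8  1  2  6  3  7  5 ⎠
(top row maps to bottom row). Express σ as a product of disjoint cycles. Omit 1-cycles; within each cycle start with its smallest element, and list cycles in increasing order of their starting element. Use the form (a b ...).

Iterating σ from 1 gives 1 → 4 → 2 → 8 → 5 → 6 → 3 → 1; that is the 7-cycle (1 4 2 8 5 6 3).
Repeating from the next unused element and collecting all non-trivial cycles gives (1 4 2 8 5 6 3).

(1 4 2 8 5 6 3)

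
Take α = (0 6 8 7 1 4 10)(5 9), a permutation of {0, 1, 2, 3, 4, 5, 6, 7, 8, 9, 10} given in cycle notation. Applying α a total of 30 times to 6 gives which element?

6 lies in the 7-cycle (0 6 8 7 1 4 10).
On a 7-cycle, α^7 is the identity, so α^30 = α^2 there (30 ≡ 2 mod 7).
Stepping 2 places around the cycle: 6 → 8 → 7.

7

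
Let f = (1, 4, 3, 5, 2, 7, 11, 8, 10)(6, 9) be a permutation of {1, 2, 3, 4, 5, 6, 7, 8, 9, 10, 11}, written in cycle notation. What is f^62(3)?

4

3 lies in the 9-cycle (1, 4, 3, 5, 2, 7, 11, 8, 10).
Since the cycle has length 9, f^62 acts on it the same as f^8 (62 mod 9 = 8).
Advancing 8 steps from 3: 3 → 5 → 2 → 7 → 11 → 8 → 10 → 1 → 4.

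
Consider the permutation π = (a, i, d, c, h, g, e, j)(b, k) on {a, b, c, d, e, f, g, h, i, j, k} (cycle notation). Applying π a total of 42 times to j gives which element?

j lies in the 8-cycle (a, i, d, c, h, g, e, j).
Powers repeat with period 8 on this cycle, and 42 mod 8 = 2, so π^42(j) = π^2(j).
Advancing 2 steps from j: j → a → i.

i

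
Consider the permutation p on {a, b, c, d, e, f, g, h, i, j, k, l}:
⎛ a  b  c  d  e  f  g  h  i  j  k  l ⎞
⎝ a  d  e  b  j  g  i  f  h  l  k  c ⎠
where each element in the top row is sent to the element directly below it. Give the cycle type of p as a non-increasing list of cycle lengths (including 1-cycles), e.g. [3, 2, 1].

The disjoint cycles are (a)(b d)(c e j l)(f g i h)(k), with lengths 4, 4, 2, 1, 1 in non-increasing order.

[4, 4, 2, 1, 1]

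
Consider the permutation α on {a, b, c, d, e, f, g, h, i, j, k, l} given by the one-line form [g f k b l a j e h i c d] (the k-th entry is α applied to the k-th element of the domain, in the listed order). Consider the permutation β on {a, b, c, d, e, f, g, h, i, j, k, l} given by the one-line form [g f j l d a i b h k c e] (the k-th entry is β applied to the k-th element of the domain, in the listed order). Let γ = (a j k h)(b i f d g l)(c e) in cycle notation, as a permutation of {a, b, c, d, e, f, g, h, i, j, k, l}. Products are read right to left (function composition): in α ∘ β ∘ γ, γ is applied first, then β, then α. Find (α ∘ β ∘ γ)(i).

g

Apply the permutations in order: γ(i) = f, then β(f) = a, then α(a) = g. So (α ∘ β ∘ γ)(i) = g.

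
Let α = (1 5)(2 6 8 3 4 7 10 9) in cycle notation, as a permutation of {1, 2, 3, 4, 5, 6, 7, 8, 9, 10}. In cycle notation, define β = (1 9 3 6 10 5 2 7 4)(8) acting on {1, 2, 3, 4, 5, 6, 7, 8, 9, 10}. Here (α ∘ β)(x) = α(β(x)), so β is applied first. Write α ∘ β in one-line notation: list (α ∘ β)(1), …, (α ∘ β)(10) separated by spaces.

(α ∘ β)(x) = α(β(x)). Computing each image: α(β(1)) = α(9) = 2, α(β(2)) = α(7) = 10, α(β(3)) = α(6) = 8, α(β(4)) = α(1) = 5, α(β(5)) = α(2) = 6, α(β(6)) = α(10) = 9, α(β(7)) = α(4) = 7, α(β(8)) = α(8) = 3, α(β(9)) = α(3) = 4, α(β(10)) = α(5) = 1.
Hence α ∘ β = [2 10 8 5 6 9 7 3 4 1].

2 10 8 5 6 9 7 3 4 1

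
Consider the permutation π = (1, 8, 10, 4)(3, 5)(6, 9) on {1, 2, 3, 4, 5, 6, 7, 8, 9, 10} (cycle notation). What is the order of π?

The cycle type of π is (4, 2, 2, 1, 1).
Since disjoint cycles commute, ord(π) = lcm(4, 2, 2) = 4.

4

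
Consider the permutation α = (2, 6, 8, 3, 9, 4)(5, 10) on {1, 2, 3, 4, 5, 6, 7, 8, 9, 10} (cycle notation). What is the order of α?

The disjoint cycles have lengths 6, 2, 1, 1.
The order is lcm(6, 2) = 6.

6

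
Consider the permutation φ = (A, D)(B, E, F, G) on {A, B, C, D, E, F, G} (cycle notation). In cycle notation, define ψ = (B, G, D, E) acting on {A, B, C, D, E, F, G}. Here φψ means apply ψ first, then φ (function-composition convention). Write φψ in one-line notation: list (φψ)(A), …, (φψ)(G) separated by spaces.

Chase each element through ψ then φ: A → A → D; B → G → B; C → C → C; D → E → F; E → B → E; F → F → G; G → D → A.
Collecting the images, φψ = [D B C F E G A].

D B C F E G A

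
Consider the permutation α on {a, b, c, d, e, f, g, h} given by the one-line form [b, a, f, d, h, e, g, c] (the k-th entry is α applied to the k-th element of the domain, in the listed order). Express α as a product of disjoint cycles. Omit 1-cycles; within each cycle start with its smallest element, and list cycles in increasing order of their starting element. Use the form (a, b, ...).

(a, b)(c, f, e, h)

Start at a and follow images: a → b → a, giving the cycle (a, b).
Repeating from the next unused element and collecting all non-trivial cycles gives (a, b)(c, f, e, h).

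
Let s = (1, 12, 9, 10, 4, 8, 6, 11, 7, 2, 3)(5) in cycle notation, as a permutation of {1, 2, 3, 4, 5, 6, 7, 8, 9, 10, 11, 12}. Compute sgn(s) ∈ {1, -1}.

The cycle lengths are 11, 1.
A cycle of length ℓ contributes ℓ−1 transpositions, so s is a product of 10 transpositions — even.

1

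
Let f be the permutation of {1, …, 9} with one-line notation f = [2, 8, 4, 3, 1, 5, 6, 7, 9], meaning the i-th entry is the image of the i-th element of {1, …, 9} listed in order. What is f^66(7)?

7

Tracing 7 → 6 → … returns to 7 after 6 steps, so 7 lies in a 6-cycle (1 2 8 7 6 5).
Since the cycle has length 6, f^66 acts on it the same as f^0 (66 mod 6 = 0).
So f^66(7) = 7.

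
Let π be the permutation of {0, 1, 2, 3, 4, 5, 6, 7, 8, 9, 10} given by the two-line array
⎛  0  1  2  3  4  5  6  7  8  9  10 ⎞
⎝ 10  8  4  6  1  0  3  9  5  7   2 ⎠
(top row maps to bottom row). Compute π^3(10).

1

Tracing 10 → 2 → … returns to 10 after 7 steps, so 10 lies in a 7-cycle (0 10 2 4 1 8 5).
Stepping 3 places around the cycle: 10 → 2 → 4 → 1.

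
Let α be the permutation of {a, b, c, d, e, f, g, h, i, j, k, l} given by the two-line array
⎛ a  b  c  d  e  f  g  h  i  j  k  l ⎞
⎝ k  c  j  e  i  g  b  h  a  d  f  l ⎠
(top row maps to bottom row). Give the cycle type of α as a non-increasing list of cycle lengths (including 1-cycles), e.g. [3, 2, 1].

[10, 1, 1]

The disjoint cycles are (a, k, f, g, b, c, j, d, e, i)(h)(l), with lengths 10, 1, 1 in non-increasing order.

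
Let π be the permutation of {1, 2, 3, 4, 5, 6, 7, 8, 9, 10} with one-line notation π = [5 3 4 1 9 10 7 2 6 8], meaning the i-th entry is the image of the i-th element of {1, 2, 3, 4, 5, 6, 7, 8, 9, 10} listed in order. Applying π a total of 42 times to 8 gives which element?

9

Tracing 8 → 2 → … returns to 8 after 9 steps, so 8 lies in a 9-cycle (1 5 9 6 10 8 2 3 4).
Powers repeat with period 9 on this cycle, and 42 mod 9 = 6, so π^42(8) = π^6(8).
Stepping 6 places around the cycle: 8 → 2 → 3 → 4 → 1 → 5 → 9.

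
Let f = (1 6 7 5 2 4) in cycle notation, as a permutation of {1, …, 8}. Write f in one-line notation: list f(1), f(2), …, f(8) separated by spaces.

6 4 3 1 2 7 5 8

Image by image: 1↦6, 2↦4, 3↦3, 4↦1, 5↦2, 6↦7, 7↦5, 8↦8.
Listing these in domain order gives 6 4 3 1 2 7 5 8.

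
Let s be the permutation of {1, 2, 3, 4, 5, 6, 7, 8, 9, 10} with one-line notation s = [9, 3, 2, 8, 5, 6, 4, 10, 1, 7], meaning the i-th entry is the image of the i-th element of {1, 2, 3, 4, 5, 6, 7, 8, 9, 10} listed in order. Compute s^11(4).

Tracing 4 → 8 → … returns to 4 after 4 steps, so 4 lies in a 4-cycle (4 8 10 7).
Powers repeat with period 4 on this cycle, and 11 mod 4 = 3, so s^11(4) = s^3(4).
Advancing 3 steps from 4: 4 → 8 → 10 → 7.

7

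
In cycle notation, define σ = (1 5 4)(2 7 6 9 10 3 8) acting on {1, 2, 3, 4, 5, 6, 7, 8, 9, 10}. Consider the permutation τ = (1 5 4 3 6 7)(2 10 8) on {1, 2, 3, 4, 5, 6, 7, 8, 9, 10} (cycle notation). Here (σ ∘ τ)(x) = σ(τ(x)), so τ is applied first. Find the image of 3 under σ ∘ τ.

9

(σ ∘ τ)(3) = σ(τ(3)). τ(3) = 6, then σ(6) = 9. So (σ ∘ τ)(3) = 9.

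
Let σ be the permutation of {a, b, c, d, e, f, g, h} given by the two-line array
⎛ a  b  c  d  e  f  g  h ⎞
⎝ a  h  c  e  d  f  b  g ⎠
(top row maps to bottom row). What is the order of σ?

6

Writing σ as disjoint cycles, the cycle lengths are 3, 2, 1, 1, 1.
The order of σ is the least common multiple of its cycle lengths: lcm(3, 2) = 6.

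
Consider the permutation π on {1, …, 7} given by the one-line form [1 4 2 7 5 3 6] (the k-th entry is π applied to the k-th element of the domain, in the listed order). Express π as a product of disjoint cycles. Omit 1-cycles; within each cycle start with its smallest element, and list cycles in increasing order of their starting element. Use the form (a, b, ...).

Iterating π from 2 gives 2 → 4 → 7 → 6 → 3 → 2; that is the 5-cycle (2, 4, 7, 6, 3).
Continuing from each remaining unvisited element yields (2, 4, 7, 6, 3).

(2, 4, 7, 6, 3)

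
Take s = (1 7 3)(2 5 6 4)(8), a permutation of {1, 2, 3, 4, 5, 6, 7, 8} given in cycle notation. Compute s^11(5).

2

5 lies in the 4-cycle (2 5 6 4).
On a 4-cycle, s^4 is the identity, so s^11 = s^3 there (11 ≡ 3 mod 4).
Stepping 3 places around the cycle: 5 → 6 → 4 → 2.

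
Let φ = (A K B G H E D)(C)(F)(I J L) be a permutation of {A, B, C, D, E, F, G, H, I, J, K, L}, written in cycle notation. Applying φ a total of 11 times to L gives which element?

L lies in the 3-cycle (I J L).
On a 3-cycle, φ^3 is the identity, so φ^11 = φ^2 there (11 ≡ 2 mod 3).
Advancing 2 steps from L: L → I → J.

J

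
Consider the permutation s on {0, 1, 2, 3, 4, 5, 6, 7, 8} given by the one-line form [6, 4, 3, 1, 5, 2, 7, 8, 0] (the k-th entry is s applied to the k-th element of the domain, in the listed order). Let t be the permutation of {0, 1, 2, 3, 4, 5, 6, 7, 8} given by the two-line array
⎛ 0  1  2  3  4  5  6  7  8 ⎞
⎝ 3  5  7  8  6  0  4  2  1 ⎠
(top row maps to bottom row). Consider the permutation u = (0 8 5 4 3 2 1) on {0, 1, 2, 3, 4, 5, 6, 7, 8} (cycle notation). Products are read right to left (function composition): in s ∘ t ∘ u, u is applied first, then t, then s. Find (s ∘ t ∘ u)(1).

(s ∘ t ∘ u)(1) = s(t(u(1))). u(1) = 0, then t(0) = 3, then s(3) = 1, so the result is 1.

1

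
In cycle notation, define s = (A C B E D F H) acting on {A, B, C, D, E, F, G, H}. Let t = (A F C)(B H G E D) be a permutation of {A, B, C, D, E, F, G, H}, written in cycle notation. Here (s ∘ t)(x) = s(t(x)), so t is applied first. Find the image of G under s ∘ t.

(s ∘ t)(G) = s(t(G)). t(G) = E, then s(E) = D. So (s ∘ t)(G) = D.

D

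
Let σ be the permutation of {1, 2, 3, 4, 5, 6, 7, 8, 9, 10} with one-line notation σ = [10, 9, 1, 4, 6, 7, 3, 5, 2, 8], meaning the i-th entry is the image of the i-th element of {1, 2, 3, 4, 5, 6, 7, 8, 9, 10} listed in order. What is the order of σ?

14

The disjoint-cycle form of σ has cycle lengths 7, 2, 1.
The order of σ is the least common multiple of its cycle lengths: lcm(7, 2) = 14.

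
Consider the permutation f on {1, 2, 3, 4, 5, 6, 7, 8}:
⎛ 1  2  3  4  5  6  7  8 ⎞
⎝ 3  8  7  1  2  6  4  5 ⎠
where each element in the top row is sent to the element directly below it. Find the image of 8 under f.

5

The entry below 8 in the array is 5, so f(8) = 5.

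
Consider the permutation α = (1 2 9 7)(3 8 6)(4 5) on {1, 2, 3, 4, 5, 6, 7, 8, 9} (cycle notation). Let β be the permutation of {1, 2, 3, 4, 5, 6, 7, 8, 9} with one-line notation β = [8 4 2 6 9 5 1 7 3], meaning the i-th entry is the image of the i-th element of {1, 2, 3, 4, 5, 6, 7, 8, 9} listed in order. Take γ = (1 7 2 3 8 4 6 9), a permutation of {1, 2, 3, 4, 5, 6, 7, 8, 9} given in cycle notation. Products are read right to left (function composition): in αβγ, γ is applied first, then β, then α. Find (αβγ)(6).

8

Apply the permutations in order: γ(6) = 9, then β(9) = 3, then α(3) = 8. So (αβγ)(6) = 8.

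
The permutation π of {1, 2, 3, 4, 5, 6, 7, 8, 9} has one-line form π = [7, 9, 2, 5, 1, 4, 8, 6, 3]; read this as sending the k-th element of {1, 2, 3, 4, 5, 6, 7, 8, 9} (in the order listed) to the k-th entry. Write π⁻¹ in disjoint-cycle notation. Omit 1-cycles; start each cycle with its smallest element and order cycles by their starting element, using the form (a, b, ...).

First write π in disjoint cycles: (1, 7, 8, 6, 4, 5)(2, 9, 3).
The inverse reverses every cycle; in canonical form, π⁻¹ = (1, 5, 4, 6, 8, 7)(2, 3, 9).

(1, 5, 4, 6, 8, 7)(2, 3, 9)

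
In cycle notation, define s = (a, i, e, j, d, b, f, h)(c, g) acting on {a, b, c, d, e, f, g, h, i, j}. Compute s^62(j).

i

j lies in the 8-cycle (a, i, e, j, d, b, f, h).
Since the cycle has length 8, s^62 acts on it the same as s^6 (62 mod 8 = 6).
Advancing 6 steps from j: j → d → b → f → h → a → i.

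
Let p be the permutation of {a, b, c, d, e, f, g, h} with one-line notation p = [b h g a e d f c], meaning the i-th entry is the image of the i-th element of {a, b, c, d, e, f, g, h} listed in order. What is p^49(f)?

Tracing f → d → … returns to f after 7 steps, so f lies in a 7-cycle (a, b, h, c, g, f, d).
Since the cycle has length 7, p^49 acts on it the same as p^0 (49 mod 7 = 0).
So p^49(f) = f.

f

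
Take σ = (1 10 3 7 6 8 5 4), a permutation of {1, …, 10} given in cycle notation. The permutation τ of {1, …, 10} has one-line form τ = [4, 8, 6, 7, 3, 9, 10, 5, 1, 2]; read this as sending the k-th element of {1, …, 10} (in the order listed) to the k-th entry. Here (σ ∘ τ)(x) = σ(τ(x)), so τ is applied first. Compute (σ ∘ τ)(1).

τ(1) = 4, then σ(4) = 1; composing gives (σ ∘ τ)(1) = 1.

1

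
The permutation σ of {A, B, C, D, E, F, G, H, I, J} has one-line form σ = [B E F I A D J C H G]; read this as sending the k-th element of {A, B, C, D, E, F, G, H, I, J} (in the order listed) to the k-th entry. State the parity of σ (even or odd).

odd

In disjoint-cycle form the cycle lengths are 5, 3, 2.
A cycle of length ℓ contributes ℓ−1 transpositions, so σ is a product of 4 + 2 + 1 = 7 transpositions — odd.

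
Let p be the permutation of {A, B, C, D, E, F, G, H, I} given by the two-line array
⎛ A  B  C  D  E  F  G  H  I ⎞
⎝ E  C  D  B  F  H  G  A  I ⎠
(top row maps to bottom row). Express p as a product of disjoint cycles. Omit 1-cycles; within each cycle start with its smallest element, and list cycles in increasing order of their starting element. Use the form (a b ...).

(A E F H)(B C D)

Iterating p from A gives A → E → F → H → A; that is the 4-cycle (A E F H).
Repeating from the next unused element and collecting all non-trivial cycles gives (A E F H)(B C D).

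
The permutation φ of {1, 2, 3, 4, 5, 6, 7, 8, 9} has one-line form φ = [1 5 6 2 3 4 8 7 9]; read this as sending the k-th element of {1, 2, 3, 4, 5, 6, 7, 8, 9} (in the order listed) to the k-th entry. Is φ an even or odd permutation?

In disjoint-cycle form the cycle lengths are 5, 2, 1, 1.
A cycle of length ℓ contributes ℓ−1 transpositions, so φ is a product of 4 + 1 = 5 transpositions — odd.

odd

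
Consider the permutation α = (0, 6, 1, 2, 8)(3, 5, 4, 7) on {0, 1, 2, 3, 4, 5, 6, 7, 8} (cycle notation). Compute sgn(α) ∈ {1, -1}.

-1

The cycle lengths are 5, 4.
A cycle of length ℓ contributes ℓ−1 transpositions, so α is a product of 4 + 3 = 7 transpositions — odd.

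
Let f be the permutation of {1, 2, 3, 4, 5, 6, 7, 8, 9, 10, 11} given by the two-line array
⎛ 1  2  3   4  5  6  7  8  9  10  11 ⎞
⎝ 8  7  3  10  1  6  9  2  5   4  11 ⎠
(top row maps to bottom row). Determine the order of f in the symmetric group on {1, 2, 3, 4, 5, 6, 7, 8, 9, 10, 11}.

6

Writing f as disjoint cycles, the cycle lengths are 6, 2, 1, 1, 1.
The order of f is the least common multiple of its cycle lengths: lcm(6, 2) = 6.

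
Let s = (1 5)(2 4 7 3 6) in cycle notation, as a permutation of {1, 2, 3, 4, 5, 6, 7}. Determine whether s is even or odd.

The cycle lengths are 5, 2.
A cycle of length ℓ contributes ℓ−1 transpositions, so s is a product of 4 + 1 = 5 transpositions — odd.

odd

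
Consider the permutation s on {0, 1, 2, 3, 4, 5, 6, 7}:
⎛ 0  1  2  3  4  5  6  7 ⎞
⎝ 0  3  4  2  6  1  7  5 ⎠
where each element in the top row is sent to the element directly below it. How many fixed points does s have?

1

The fixed points (elements with s(x) = x) are {0}, so there is 1.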